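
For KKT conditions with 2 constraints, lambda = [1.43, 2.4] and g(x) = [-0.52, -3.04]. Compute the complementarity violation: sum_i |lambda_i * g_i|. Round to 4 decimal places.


KKT complementary slackness check:
lambda_1 * g_1 = 1.43 * -0.52 = -0.7436
lambda_2 * g_2 = 2.4 * -3.04 = -7.296
Total violation = 0.7436 + 7.296 = 8.0396


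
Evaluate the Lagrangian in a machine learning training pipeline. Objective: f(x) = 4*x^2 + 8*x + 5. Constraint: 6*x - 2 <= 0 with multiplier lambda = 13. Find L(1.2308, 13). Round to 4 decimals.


Step 1: Evaluate f(x).
f(1.2308) = 4*1.2308^2 + 8*1.2308 + 5 = 20.9059
Step 2: Evaluate g(x).
g(1.2308) = 6*1.2308 - 2 = 5.3848
Step 3: Compute Lagrangian.
L = 20.9059 + 13*5.3848 = 90.9083


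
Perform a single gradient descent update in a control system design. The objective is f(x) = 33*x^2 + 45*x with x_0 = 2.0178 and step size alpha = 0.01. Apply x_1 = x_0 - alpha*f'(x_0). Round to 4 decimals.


We compute the gradient at x_0 and apply the update.
f'(x) = 66*x + 45
f'(2.0178) = 66*2.0178 + 45 = 178.1748
x_1 = 2.0178 - 0.01*178.1748 = 0.2361


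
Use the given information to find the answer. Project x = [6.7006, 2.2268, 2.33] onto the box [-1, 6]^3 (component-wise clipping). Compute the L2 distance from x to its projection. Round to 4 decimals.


Project each component onto [-1, 6].
clip(6.7006) = 6.0, clip(2.2268) = 2.2268, clip(2.33) = 2.33
Projection = [6.0, 2.2268, 2.33]
Squared diffs: [0.4908, 0.0, 0.0]
Distance = sqrt(0.4908) = 0.7006


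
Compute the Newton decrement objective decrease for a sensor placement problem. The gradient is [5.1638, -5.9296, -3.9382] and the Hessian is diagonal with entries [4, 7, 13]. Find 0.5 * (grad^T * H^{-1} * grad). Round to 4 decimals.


Step 1: H is diagonal, so H^(-1) * g = [1.291, -0.8471, -0.3029].
Step 2: g^T H^(-1) g = sum_i g_i^2 / H_ii
  = (5.1638)^2/4 + (-5.9296)^2/7 + (-3.9382)^2/13
  = 6.6662 + 5.0229 + 1.193 = 12.8821
Step 3: Objective decrease = 0.5 * g^T H^(-1) g = 6.4411


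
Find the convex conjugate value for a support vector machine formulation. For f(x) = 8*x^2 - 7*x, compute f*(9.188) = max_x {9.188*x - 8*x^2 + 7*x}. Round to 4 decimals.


f*(y) = sup_x {y*x - a*x^2 - b*x} = sup_x {(y-b)*x - a*x^2}
FOC: (y - b) - 2a*x = 0 => x* = (y - b)/(2a)
x* = (9.188 + 7)/(2*8) = 1.0118
f*(9.188) = (y-b)^2/(4a) = (9.188 + 7)^2/(4*8)
= 262.0513/32 = 8.1891


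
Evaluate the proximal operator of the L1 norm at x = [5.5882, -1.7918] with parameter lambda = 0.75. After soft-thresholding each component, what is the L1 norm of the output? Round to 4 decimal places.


Soft-thresholding with lambda = 0.75:
prox(5.5882) = sign(5.5882)*max(|5.5882| - 0.75, 0) = 4.8382
prox(-1.7918) = sign(-1.7918)*max(|-1.7918| - 0.75, 0) = -1.0418
prox(x) = [4.8382, -1.0418]
||prox(x)||_1 = 4.8382 + 1.0418 = 5.88


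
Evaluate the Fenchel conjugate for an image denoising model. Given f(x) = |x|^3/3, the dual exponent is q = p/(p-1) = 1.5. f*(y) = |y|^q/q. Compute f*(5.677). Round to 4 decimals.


The conjugate exponent q satisfies 1/p + 1/q = 1.
p = 3, so q = 3/(3 - 1) = 1.5
|y|^q = 5.677^1.5 = 13.5263
f*(5.677) = 13.5263 / 1.5 = 9.0175


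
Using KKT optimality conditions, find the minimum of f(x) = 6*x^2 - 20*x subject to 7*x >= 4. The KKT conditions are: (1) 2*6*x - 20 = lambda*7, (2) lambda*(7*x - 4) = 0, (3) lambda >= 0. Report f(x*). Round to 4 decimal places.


Step 1: Try lambda = 0 (constraint inactive).
Stationarity: 2*6*x - 20 = 0
x* = 20/(2*6) = 5/3 = 1.6667 (rounded; the exact value 5/3 is used below)
Check constraint: 7*1.6667 = 11.6669 >= 4 -- satisfied.
Step 2: Compute optimal value.
f(x*) = 6*(5/3)^2 - 20*(5/3) = -16.6667


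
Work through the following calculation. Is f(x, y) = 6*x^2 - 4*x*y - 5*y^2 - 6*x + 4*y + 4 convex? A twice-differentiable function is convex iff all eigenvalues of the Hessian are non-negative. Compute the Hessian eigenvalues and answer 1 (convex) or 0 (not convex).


The Hessian of f(x,y) = 6*x^2 - 4*x*y - 5*y^2 - 6*x + 4*y + 4 is:
H = [[12, -4], [-4, -10]]
Trace = 12 - 10 = 2
Determinant = 12*-10 - (-4)^2 = -136
Discriminant = (2)^2 - 4*-136 = 548.0
Eigenvalues: lambda_1 = -10.7047, lambda_2 = 12.7047
The function is not convex.

0


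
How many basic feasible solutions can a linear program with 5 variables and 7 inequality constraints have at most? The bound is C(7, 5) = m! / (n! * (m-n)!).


Each vertex corresponds to some choice of n active constraints out of m, so the number of vertices is at most C(m, n) = m! / (n!(m-n)!).
m = 7, n = 5
Numerator: 7 * 6 * 5 * 4 * 3
Denominator: 5! = 120
C(7, 5) = 21


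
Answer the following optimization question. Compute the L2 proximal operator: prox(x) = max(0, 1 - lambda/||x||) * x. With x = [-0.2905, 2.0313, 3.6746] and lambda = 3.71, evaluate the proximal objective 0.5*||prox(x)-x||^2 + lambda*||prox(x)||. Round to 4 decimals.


Step 1: Compute ||x||.
||x|| = 4.2087
Step 2: Compute scaling factor.
scale = max(0, 1 - 3.71/4.2087) = 0.1185
Step 3: prox(x) = [-0.0344, 0.2407, 0.4354]
||prox(x)|| = 0.4987
Step 4: Proximal objective.
0.5*||prox-x||^2 = 6.8821
lambda*||prox|| = 1.8502
Total = 8.7323


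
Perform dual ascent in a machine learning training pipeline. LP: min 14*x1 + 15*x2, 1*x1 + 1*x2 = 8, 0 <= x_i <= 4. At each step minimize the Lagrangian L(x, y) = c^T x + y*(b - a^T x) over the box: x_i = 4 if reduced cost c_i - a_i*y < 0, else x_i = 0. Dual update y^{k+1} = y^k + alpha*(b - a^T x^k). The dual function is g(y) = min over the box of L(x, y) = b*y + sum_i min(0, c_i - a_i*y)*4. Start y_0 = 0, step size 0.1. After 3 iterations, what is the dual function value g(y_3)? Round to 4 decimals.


Dual ascent for LP: min 14*x1 + 15*x2, 1*x1 + 1*x2 = 8, 0 <= x_i <= 4
Step 1: y^k = 0.0, reduced costs: (14.0, 15.0)
  x^k = (0.0, 0.0), subgradient = b - a^T x = 8.0
  y^{k+1} = 0.0 + 0.1*8.0 = 0.8
Step 2: y^k = 0.8, reduced costs: (13.2, 14.2)
  x^k = (0.0, 0.0), subgradient = b - a^T x = 8.0
  y^{k+1} = 0.8 + 0.1*8.0 = 1.6
Step 3: y^k = 1.6, reduced costs: (12.4, 13.4)
  x^k = (0.0, 0.0), subgradient = b - a^T x = 8.0
  y^{k+1} = 1.6 + 0.1*8.0 = 2.4
Dual objective at y_3 = 2.4: reduced costs (11.6, 12.6), box minimizer x = (0.0, 0.0)
g(y_3) = b*y + (c1 - a1*y)*x1 + (c2 - a2*y)*x2 = 8*2.4 + 11.6*0.0 + 12.6*0.0 = 19.2 + 0.0 + 0.0 = 19.2


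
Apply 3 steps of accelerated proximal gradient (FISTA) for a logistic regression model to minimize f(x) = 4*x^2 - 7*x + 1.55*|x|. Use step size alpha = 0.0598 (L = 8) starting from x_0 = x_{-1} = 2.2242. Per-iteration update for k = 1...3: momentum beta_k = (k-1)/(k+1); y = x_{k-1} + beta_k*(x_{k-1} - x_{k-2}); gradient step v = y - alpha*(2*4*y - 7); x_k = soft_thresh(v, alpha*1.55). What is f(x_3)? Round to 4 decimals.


FISTA on f(x) = 4*x^2 - 7*x + 1.55*|x|
L = 8, alpha = 0.0598
Iteration 1: beta = 0.0, y = 2.2242 + 0.0*(2.2242 - 2.2242) = 2.2242
  grad(y) = 10.7936, v = y - alpha*grad = 1.5787
  prox(v) = soft_thresh(1.5787, 0.0927) = 1.4861
Iteration 2: beta = 0.3333, y = 1.4861 + 0.3333*(1.4861 - 2.2242) = 1.24
  grad(y) = 2.92, v = y - alpha*grad = 1.0654
  prox(v) = soft_thresh(1.0654, 0.0927) = 0.9727
Iteration 3: beta = 0.5, y = 0.9727 + 0.5*(0.9727 - 1.4861) = 0.716
  grad(y) = -1.2719, v = y - alpha*grad = 0.7921
  prox(v) = soft_thresh(0.7921, 0.0927) = 0.6994
f(x_3) = 4*0.6994^2 - 7*0.6994 + 1.55*|0.6994| = -1.8551


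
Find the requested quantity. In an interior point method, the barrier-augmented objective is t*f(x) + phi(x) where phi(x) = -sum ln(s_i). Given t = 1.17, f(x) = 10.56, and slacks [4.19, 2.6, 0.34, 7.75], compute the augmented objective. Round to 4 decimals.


Step 1: Compute log-barrier.
ln values: [1.4327, 0.9555, -1.0788, 2.0477]
phi = -(1.4327 + 0.9555 - 1.0788 + 2.0477) = -3.3571
Step 2: Compute augmented objective.
t*f(x) = 1.17*10.56 = 12.3552
Total = 12.3552 - 3.3571 = 8.9981


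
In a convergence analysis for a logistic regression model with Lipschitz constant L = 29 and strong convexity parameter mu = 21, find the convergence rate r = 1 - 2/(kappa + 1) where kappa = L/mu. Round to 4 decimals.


Step 1: Compute the condition number.
kappa = L/mu = 29/21 = 1.381
Step 2: Compute the convergence rate.
r = 1 - 2/(kappa + 1) = 1 - 2*mu/(L + mu) = (L - mu)/(L + mu) = 8/50 = 0.16


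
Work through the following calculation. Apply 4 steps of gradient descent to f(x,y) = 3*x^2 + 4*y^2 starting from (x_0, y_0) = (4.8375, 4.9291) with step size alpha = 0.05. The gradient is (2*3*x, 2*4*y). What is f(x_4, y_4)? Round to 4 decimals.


Gradient descent on f(x,y) = 3*x^2 + 4*y^2.
Starting point: (4.8375, 4.9291), alpha = 0.05
Step 1: grad_x = 2*3*4.8375 = 29.025, grad_y = 2*4*4.9291 = 39.4328
  x_1 = 4.8375 - 0.05*29.025 = 3.3863
  y_1 = 4.9291 - 0.05*39.4328 = 2.9575
Step 2: grad_x = 2*3*3.3863 = 20.3175, grad_y = 2*4*2.9575 = 23.6597
  x_2 = 3.3863 - 0.05*20.3175 = 2.3704
  y_2 = 2.9575 - 0.05*23.6597 = 1.7745
Step 3: grad_x = 2*3*2.3704 = 14.2223, grad_y = 2*4*1.7745 = 14.1958
  x_3 = 2.3704 - 0.05*14.2223 = 1.6593
  y_3 = 1.7745 - 0.05*14.1958 = 1.0647
Step 4: grad_x = 2*3*1.6593 = 9.9556, grad_y = 2*4*1.0647 = 8.5175
  x_4 = 1.6593 - 0.05*9.9556 = 1.1615
  y_4 = 1.0647 - 0.05*8.5175 = 0.6388
f(1.1615, 0.6388) = 3*1.1615^2 + 4*0.6388^2 = 5.6795


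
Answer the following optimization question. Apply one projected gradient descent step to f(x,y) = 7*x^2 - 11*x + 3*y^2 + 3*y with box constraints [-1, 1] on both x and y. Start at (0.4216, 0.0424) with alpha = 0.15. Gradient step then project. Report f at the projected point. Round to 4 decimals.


Step 1: Compute gradient at (0.4216, 0.0424).
grad_x = 2*7*0.4216 - 11 = -5.0976
grad_y = 2*3*0.0424 + 3 = 3.2544
Step 2: Gradient step.
x_raw = 0.4216 - 0.15*-5.0976 = 1.1862
y_raw = 0.0424 - 0.15*3.2544 = -0.4458
Step 3: Project onto [-1, 1].
x_proj = clip(1.1862) = 1.0
y_proj = clip(-0.4458) = -0.4458
Step 4: Evaluate f.
f(1.0, -0.4458) = -4.7412


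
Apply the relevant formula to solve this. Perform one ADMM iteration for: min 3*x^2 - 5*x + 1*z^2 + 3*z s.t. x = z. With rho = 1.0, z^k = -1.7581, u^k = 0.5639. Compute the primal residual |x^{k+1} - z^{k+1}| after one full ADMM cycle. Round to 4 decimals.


ADMM iteration with rho = 1.0, z^k = -1.7581, u^k = 0.5639
Step 1: x-update.
Minimize 3*x^2 - 5*x + (1.0/2)*(x + 1.7581 + 0.5639)^2
FOC: (2*3 + 1.0)*x = 5 + 1.0*(-1.7581 - 0.5639)
x^{k+1} = 0.3826
Step 2: z-update.
Minimize 1*z^2 + 3*z + (1.0/2)*(0.3826 - z + 0.5639)^2
FOC: (2*1 + 1.0)*z = -3 + 1.0*(0.3826 + 0.5639)
z^{k+1} = -0.6845
Step 3: u-update.
u^{k+1} = 0.5639 + 0.3826 + 0.6845 = 1.631
Step 4: Primal residual = |0.3826 + 0.6845| = 1.0671


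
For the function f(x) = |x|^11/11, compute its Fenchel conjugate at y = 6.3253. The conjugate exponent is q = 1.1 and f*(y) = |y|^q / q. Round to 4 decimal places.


The conjugate exponent q satisfies 1/p + 1/q = 1.
p = 11, so q = 11/(11 - 1) = 1.1
|y|^q = 6.3253^1.1 = 7.6066
f*(6.3253) = 7.6066 / 1.1 = 6.9151


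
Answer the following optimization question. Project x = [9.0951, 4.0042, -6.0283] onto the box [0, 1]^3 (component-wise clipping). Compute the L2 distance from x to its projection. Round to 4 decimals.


Project each component onto [0, 1].
clip(9.0951) = 1.0, clip(4.0042) = 1.0, clip(-6.0283) = 0.0
Projection = [1.0, 1.0, 0.0]
Squared diffs: [65.5306, 9.0252, 36.3404]
Distance = sqrt(110.8962) = 10.5307


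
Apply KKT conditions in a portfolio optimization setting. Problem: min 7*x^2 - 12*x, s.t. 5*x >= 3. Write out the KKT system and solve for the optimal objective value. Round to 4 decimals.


Step 1: Try lambda = 0 (constraint inactive).
Stationarity: 2*7*x - 12 = 0
x* = 12/(2*7) = 6/7 = 0.8571 (rounded; the exact value 6/7 is used below)
Check constraint: 5*0.8571 = 4.2855 >= 3 -- satisfied.
Step 2: Compute optimal value.
f(x*) = 7*(6/7)^2 - 12*(6/7) = -5.1429


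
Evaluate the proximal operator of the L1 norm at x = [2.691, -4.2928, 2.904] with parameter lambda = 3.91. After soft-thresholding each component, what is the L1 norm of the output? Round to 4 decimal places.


Soft-thresholding with lambda = 3.91:
prox(2.691) = sign(2.691)*max(|2.691| - 3.91, 0) = 0.0
prox(-4.2928) = sign(-4.2928)*max(|-4.2928| - 3.91, 0) = -0.3828
prox(2.904) = sign(2.904)*max(|2.904| - 3.91, 0) = 0.0
prox(x) = [0.0, -0.3828, 0.0]
||prox(x)||_1 = 0.0 + 0.3828 + 0.0 = 0.3828


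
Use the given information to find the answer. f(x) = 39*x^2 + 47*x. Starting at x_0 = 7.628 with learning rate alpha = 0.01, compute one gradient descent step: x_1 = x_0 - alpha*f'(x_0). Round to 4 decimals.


We compute the gradient at x_0 and apply the update.
f'(x) = 78*x + 47
f'(7.628) = 78*7.628 + 47 = 641.984
x_1 = 7.628 - 0.01*641.984 = 1.2082


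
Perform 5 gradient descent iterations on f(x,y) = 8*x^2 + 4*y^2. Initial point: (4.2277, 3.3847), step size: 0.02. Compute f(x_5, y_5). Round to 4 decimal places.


Gradient descent on f(x,y) = 8*x^2 + 4*y^2.
Starting point: (4.2277, 3.3847), alpha = 0.02
Step 1: grad_x = 2*8*4.2277 = 67.6432, grad_y = 2*4*3.3847 = 27.0776
  x_1 = 4.2277 - 0.02*67.6432 = 2.8748
  y_1 = 3.3847 - 0.02*27.0776 = 2.8431
Step 2: grad_x = 2*8*2.8748 = 45.9974, grad_y = 2*4*2.8431 = 22.7452
  x_2 = 2.8748 - 0.02*45.9974 = 1.9549
  y_2 = 2.8431 - 0.02*22.7452 = 2.3882
Step 3: grad_x = 2*8*1.9549 = 31.2782, grad_y = 2*4*2.3882 = 19.106
  x_3 = 1.9549 - 0.02*31.2782 = 1.3293
  y_3 = 2.3882 - 0.02*19.106 = 2.0061
Step 4: grad_x = 2*8*1.3293 = 21.2692, grad_y = 2*4*2.0061 = 16.049
  x_4 = 1.3293 - 0.02*21.2692 = 0.9039
  y_4 = 2.0061 - 0.02*16.049 = 1.6851
Step 5: grad_x = 2*8*0.9039 = 14.463, grad_y = 2*4*1.6851 = 13.4812
  x_5 = 0.9039 - 0.02*14.463 = 0.6147
  y_5 = 1.6851 - 0.02*13.4812 = 1.4155
f(0.6147, 1.4155) = 8*0.6147^2 + 4*1.4155^2 = 11.0375


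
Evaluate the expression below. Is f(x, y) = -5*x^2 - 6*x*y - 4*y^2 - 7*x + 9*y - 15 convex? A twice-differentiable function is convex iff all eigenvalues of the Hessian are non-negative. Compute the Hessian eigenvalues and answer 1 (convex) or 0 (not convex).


The Hessian of f(x,y) = -5*x^2 - 6*x*y - 4*y^2 - 7*x + 9*y - 15 is:
H = [[-10, -6], [-6, -8]]
Trace = -10 - 8 = -18
Determinant = -10*-8 - (-6)^2 = 44
Discriminant = (-18)^2 - 4*44 = 148.0
Eigenvalues: lambda_1 = -15.0828, lambda_2 = -2.9172
The function is not convex.

0


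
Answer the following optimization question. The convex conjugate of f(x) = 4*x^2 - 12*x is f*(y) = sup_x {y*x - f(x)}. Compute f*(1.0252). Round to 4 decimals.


f*(y) = sup_x {y*x - a*x^2 - b*x} = sup_x {(y-b)*x - a*x^2}
FOC: (y - b) - 2a*x = 0 => x* = (y - b)/(2a)
x* = (1.0252 + 12)/(2*4) = 1.6282
f*(1.0252) = (y-b)^2/(4a) = (1.0252 + 12)^2/(4*4)
= 169.6558/16 = 10.6035


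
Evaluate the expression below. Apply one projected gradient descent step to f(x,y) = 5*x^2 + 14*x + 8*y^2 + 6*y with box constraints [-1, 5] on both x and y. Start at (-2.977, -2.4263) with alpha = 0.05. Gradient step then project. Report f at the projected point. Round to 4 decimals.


Step 1: Compute gradient at (-2.977, -2.4263).
grad_x = 2*5*-2.977 + 14 = -15.77
grad_y = 2*8*-2.4263 + 6 = -32.8208
Step 2: Gradient step.
x_raw = -2.977 - 0.05*-15.77 = -2.1885
y_raw = -2.4263 - 0.05*-32.8208 = -0.7853
Step 3: Project onto [-1, 5].
x_proj = clip(-2.1885) = -1.0
y_proj = clip(-0.7853) = -0.7853
Step 4: Evaluate f.
f(-1.0, -0.7853) = -8.7785


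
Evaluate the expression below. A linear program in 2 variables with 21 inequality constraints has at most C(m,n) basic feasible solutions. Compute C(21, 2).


Each vertex corresponds to some choice of n active constraints out of m, so the number of vertices is at most C(m, n) = m! / (n!(m-n)!).
m = 21, n = 2
Numerator: 21 * 20
Denominator: 2! = 2
C(21, 2) = 210


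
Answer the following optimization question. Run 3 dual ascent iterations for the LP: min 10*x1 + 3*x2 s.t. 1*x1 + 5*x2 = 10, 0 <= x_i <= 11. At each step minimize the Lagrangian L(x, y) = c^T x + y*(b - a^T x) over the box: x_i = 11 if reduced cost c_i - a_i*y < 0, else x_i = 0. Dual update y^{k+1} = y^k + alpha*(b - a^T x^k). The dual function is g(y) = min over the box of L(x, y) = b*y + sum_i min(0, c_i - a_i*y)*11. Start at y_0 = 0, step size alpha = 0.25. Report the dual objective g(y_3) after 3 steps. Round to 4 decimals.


Dual ascent for LP: min 10*x1 + 3*x2, 1*x1 + 5*x2 = 10, 0 <= x_i <= 11
Step 1: y^k = 0.0, reduced costs: (10.0, 3.0)
  x^k = (0.0, 0.0), subgradient = b - a^T x = 10.0
  y^{k+1} = 0.0 + 0.25*10.0 = 2.5
Step 2: y^k = 2.5, reduced costs: (7.5, -9.5)
  x^k = (0.0, 11.0), subgradient = b - a^T x = -45.0
  y^{k+1} = 2.5 + 0.25*-45.0 = -8.75
Step 3: y^k = -8.75, reduced costs: (18.75, 46.75)
  x^k = (0.0, 0.0), subgradient = b - a^T x = 10.0
  y^{k+1} = -8.75 + 0.25*10.0 = -6.25
Dual objective at y_3 = -6.25: reduced costs (16.25, 34.25), box minimizer x = (0.0, 0.0)
g(y_3) = b*y + (c1 - a1*y)*x1 + (c2 - a2*y)*x2 = 10*(-6.25) + 16.25*0.0 + 34.25*0.0 = -62.5 + 0.0 + 0.0 = -62.5


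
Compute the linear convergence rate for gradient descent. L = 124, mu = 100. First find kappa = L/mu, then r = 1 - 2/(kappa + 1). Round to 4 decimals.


Step 1: Compute the condition number.
kappa = L/mu = 124/100 = 1.24
Step 2: Compute the convergence rate.
r = 1 - 2/(kappa + 1) = 1 - 2*mu/(L + mu) = (L - mu)/(L + mu) = 24/224 = 0.1071


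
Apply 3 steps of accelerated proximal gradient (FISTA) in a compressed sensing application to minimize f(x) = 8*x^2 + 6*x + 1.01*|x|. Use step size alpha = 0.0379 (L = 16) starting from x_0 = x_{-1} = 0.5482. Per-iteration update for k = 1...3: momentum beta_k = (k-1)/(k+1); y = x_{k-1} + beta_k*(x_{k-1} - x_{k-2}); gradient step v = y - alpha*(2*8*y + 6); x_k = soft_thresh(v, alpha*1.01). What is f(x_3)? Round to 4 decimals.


FISTA on f(x) = 8*x^2 + 6*x + 1.01*|x|
L = 16, alpha = 0.0379
Iteration 1: beta = 0.0, y = 0.5482 + 0.0*(0.5482 - 0.5482) = 0.5482
  grad(y) = 14.7712, v = y - alpha*grad = -0.0116
  prox(v) = soft_thresh(-0.0116, 0.0383) = 0.0
Iteration 2: beta = 0.3333, y = 0.0 + 0.3333*(0.0 - 0.5482) = -0.1827
  grad(y) = 3.0763, v = y - alpha*grad = -0.2993
  prox(v) = soft_thresh(-0.2993, 0.0383) = -0.261
Iteration 3: beta = 0.5, y = -0.261 + 0.5*(-0.261 - 0.0) = -0.3916
  grad(y) = -0.2651, v = y - alpha*grad = -0.3815
  prox(v) = soft_thresh(-0.3815, 0.0383) = -0.3432
f(x_3) = 8*(-0.3432)^2 + 6*(-0.3432) + 1.01*|-0.3432| = -0.7703


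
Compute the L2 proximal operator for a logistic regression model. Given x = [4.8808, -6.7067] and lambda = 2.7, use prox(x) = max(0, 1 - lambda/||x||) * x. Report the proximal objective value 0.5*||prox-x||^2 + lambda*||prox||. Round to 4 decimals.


Step 1: Compute ||x||.
||x|| = 8.2947
Step 2: Compute scaling factor.
scale = max(0, 1 - 2.7/8.2947) = 0.6745
Step 3: prox(x) = [3.2921, -4.5236]
||prox(x)|| = 5.5947
Step 4: Proximal objective.
0.5*||prox-x||^2 = 3.645
lambda*||prox|| = 15.1057
Total = 18.7507


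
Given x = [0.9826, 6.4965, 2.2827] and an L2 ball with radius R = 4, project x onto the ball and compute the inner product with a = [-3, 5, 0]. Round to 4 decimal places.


Step 1: Compute ||x|| (intermediates to 6 decimals).
||x|| = sqrt(0.9826^2 + 6.4965^2 + 2.2827^2) = 6.955626
Step 2: Project.
Since ||x|| > R, scale = R/||x|| = 4/6.955626 = 0.575074, proj(x) = scale * x
proj(x) = [0.565068, 3.735968, 1.312721]
Step 3: Dot product.
a^T * proj(x) = -3*0.565068 + 5*3.735968 + 0*1.312721 = 16.9846


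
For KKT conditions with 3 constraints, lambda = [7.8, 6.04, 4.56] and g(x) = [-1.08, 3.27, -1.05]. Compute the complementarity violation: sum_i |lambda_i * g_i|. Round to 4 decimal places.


KKT complementary slackness check:
lambda_1 * g_1 = 7.8 * -1.08 = -8.424
lambda_2 * g_2 = 6.04 * 3.27 = 19.7508
lambda_3 * g_3 = 4.56 * -1.05 = -4.788
Total violation = 8.424 + 19.7508 + 4.788 = 32.9628


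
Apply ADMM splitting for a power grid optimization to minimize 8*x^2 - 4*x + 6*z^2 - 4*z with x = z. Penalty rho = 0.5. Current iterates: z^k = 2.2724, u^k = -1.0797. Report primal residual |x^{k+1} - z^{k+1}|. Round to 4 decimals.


ADMM iteration with rho = 0.5, z^k = 2.2724, u^k = -1.0797
Step 1: x-update.
Minimize 8*x^2 - 4*x + (0.5/2)*(x - 2.2724 - 1.0797)^2
FOC: (2*8 + 0.5)*x = 4 + 0.5*(2.2724 + 1.0797)
x^{k+1} = 0.344
Step 2: z-update.
Minimize 6*z^2 - 4*z + (0.5/2)*(0.344 - z - 1.0797)^2
FOC: (2*6 + 0.5)*z = 4 + 0.5*(0.344 - 1.0797)
z^{k+1} = 0.2906
Step 3: u-update.
u^{k+1} = -1.0797 + 0.344 - 0.2906 = -1.0263
Step 4: Primal residual = |0.344 - 0.2906| = 0.0534


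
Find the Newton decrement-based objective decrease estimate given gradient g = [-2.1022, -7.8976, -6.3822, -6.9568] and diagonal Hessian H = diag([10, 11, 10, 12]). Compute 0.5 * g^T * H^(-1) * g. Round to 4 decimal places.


Step 1: H is diagonal, so H^(-1) * g = [-0.2102, -0.718, -0.6382, -0.5797].
Step 2: g^T H^(-1) g = sum_i g_i^2 / H_ii
  = (-2.1022)^2/10 + (-7.8976)^2/11 + (-6.3822)^2/10 + (-6.9568)^2/12
  = 0.4419 + 5.6702 + 4.0732 + 4.0331 = 14.2185
Step 3: Objective decrease = 0.5 * g^T H^(-1) g = 7.1092


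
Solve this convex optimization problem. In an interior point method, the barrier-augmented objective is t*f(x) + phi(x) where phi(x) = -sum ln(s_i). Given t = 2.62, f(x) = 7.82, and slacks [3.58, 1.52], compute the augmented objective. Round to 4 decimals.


Step 1: Compute log-barrier.
ln values: [1.2754, 0.4187]
phi = -(1.2754 + 0.4187) = -1.6941
Step 2: Compute augmented objective.
t*f(x) = 2.62*7.82 = 20.4884
Total = 20.4884 - 1.6941 = 18.7943


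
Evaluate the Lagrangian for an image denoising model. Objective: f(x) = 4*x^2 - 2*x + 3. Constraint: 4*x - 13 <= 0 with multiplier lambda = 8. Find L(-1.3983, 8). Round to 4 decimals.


Step 1: Evaluate f(x).
f(-1.3983) = 4*(-1.3983)^2 - 2*(-1.3983) + 3 = 13.6176
Step 2: Evaluate g(x).
g(-1.3983) = 4*-1.3983 - 13 = -18.5932
Step 3: Compute Lagrangian.
L = 13.6176 + 8*-18.5932 = -135.128


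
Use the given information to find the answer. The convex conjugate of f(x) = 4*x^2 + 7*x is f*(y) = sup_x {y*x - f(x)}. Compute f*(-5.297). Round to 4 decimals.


f*(y) = sup_x {y*x - a*x^2 - b*x} = sup_x {(y-b)*x - a*x^2}
FOC: (y - b) - 2a*x = 0 => x* = (y - b)/(2a)
x* = (-5.297 - 7)/(2*4) = -1.5371
f*(-5.297) = (y-b)^2/(4a) = (-5.297 - 7)^2/(4*4)
= 151.2162/16 = 9.451


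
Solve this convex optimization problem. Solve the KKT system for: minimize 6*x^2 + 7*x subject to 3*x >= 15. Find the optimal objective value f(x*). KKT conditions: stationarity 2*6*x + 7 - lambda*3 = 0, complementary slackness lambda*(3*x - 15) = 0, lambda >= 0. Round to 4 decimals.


Step 1: Try lambda = 0 (constraint inactive).
x_unc = -7/(2*6) = -0.5833
Check: 3*-0.5833 = -1.7499 < 15 -- violated!
Step 2: Constraint must be active: 3*x = 15
x* = 15/3 = 5.0
lambda = (2*6*5.0 + 7)/3 = 22.3333
Step 3: Compute optimal value.
f(x*) = 6*5.0^2 + 7*5.0 = 185.0


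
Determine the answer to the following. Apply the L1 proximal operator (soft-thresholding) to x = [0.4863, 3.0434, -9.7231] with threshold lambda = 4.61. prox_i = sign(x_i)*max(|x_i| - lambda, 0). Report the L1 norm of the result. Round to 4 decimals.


Soft-thresholding with lambda = 4.61:
prox(0.4863) = sign(0.4863)*max(|0.4863| - 4.61, 0) = 0.0
prox(3.0434) = sign(3.0434)*max(|3.0434| - 4.61, 0) = 0.0
prox(-9.7231) = sign(-9.7231)*max(|-9.7231| - 4.61, 0) = -5.1131
prox(x) = [0.0, 0.0, -5.1131]
||prox(x)||_1 = 0.0 + 0.0 + 5.1131 = 5.1131


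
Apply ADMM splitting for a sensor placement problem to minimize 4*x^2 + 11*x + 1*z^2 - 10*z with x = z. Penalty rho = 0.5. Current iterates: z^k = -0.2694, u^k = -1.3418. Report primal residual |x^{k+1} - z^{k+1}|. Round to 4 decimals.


ADMM iteration with rho = 0.5, z^k = -0.2694, u^k = -1.3418
Step 1: x-update.
Minimize 4*x^2 + 11*x + (0.5/2)*(x + 0.2694 - 1.3418)^2
FOC: (2*4 + 0.5)*x = -11 + 0.5*(-0.2694 + 1.3418)
x^{k+1} = -1.231
Step 2: z-update.
Minimize 1*z^2 - 10*z + (0.5/2)*(-1.231 - z - 1.3418)^2
FOC: (2*1 + 0.5)*z = 10 + 0.5*(-1.231 - 1.3418)
z^{k+1} = 3.4854
Step 3: u-update.
u^{k+1} = -1.3418 - 1.231 - 3.4854 = -6.0583
Step 4: Primal residual = |-1.231 - 3.4854| = 4.7165


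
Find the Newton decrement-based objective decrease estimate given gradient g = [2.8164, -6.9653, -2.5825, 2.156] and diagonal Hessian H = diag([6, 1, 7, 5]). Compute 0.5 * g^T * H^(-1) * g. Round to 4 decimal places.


Step 1: H is diagonal, so H^(-1) * g = [0.4694, -6.9653, -0.3689, 0.4312].
Step 2: g^T H^(-1) g = sum_i g_i^2 / H_ii
  = (2.8164)^2/6 + (-6.9653)^2/1 + (-2.5825)^2/7 + (2.156)^2/5
  = 1.322 + 48.5154 + 0.9528 + 0.9297 = 51.7198
Step 3: Objective decrease = 0.5 * g^T H^(-1) g = 25.8599


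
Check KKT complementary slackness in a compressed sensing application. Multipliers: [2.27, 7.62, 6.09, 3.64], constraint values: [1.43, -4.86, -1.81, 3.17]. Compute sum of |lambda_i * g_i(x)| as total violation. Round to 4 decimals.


KKT complementary slackness check:
lambda_1 * g_1 = 2.27 * 1.43 = 3.2461
lambda_2 * g_2 = 7.62 * -4.86 = -37.0332
lambda_3 * g_3 = 6.09 * -1.81 = -11.0229
lambda_4 * g_4 = 3.64 * 3.17 = 11.5388
Total violation = 3.2461 + 37.0332 + 11.0229 + 11.5388 = 62.841


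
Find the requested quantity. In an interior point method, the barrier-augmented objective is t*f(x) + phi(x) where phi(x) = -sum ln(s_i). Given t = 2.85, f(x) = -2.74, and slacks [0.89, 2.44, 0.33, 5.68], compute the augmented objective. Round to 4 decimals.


Step 1: Compute log-barrier.
ln values: [-0.1165, 0.892, -1.1087, 1.737]
phi = -(-0.1165 + 0.892 - 1.1087 + 1.737) = -1.4038
Step 2: Compute augmented objective.
t*f(x) = 2.85*-2.74 = -7.809
Total = -7.809 - 1.4038 = -9.2128


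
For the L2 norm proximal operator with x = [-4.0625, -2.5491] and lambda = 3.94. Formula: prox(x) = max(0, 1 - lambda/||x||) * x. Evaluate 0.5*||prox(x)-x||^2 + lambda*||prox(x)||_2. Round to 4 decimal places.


Step 1: Compute ||x||.
||x|| = 4.796
Step 2: Compute scaling factor.
scale = max(0, 1 - 3.94/4.796) = 0.1785
Step 3: prox(x) = [-0.7251, -0.455]
||prox(x)|| = 0.856
Step 4: Proximal objective.
0.5*||prox-x||^2 = 7.7618
lambda*||prox|| = 3.3726
Total = 11.1345


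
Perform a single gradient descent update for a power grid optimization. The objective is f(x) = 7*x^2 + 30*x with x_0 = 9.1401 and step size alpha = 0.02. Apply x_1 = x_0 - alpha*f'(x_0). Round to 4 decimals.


We compute the gradient at x_0 and apply the update.
f'(x) = 14*x + 30
f'(9.1401) = 14*9.1401 + 30 = 157.9614
x_1 = 9.1401 - 0.02*157.9614 = 5.9809


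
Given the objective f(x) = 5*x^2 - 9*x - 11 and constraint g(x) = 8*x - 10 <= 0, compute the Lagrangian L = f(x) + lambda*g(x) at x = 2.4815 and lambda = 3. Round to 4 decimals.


Step 1: Evaluate f(x).
f(2.4815) = 5*2.4815^2 - 9*2.4815 - 11 = -2.5443
Step 2: Evaluate g(x).
g(2.4815) = 8*2.4815 - 10 = 9.852
Step 3: Compute Lagrangian.
L = -2.5443 + 3*9.852 = 27.0117


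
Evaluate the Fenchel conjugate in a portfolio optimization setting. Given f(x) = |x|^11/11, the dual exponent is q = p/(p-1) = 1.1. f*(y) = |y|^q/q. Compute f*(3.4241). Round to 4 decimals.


The conjugate exponent q satisfies 1/p + 1/q = 1.
p = 11, so q = 11/(11 - 1) = 1.1
|y|^q = 3.4241^1.1 = 3.8726
f*(3.4241) = 3.8726 / 1.1 = 3.5205


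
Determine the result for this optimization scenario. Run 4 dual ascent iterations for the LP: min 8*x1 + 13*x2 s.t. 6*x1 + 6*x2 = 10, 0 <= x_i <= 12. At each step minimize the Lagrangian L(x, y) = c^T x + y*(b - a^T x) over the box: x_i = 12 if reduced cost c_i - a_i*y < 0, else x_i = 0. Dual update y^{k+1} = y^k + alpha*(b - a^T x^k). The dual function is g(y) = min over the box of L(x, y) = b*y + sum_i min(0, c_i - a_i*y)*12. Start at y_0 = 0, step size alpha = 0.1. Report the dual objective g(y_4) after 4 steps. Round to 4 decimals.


Dual ascent for LP: min 8*x1 + 13*x2, 6*x1 + 6*x2 = 10, 0 <= x_i <= 12
Step 1: y^k = 0.0, reduced costs: (8.0, 13.0)
  x^k = (0.0, 0.0), subgradient = b - a^T x = 10.0
  y^{k+1} = 0.0 + 0.1*10.0 = 1.0
Step 2: y^k = 1.0, reduced costs: (2.0, 7.0)
  x^k = (0.0, 0.0), subgradient = b - a^T x = 10.0
  y^{k+1} = 1.0 + 0.1*10.0 = 2.0
Step 3: y^k = 2.0, reduced costs: (-4.0, 1.0)
  x^k = (12.0, 0.0), subgradient = b - a^T x = -62.0
  y^{k+1} = 2.0 + 0.1*-62.0 = -4.2
Step 4: y^k = -4.2, reduced costs: (33.2, 38.2)
  x^k = (0.0, 0.0), subgradient = b - a^T x = 10.0
  y^{k+1} = -4.2 + 0.1*10.0 = -3.2
Dual objective at y_4 = -3.2: reduced costs (27.2, 32.2), box minimizer x = (0.0, 0.0)
g(y_4) = b*y + (c1 - a1*y)*x1 + (c2 - a2*y)*x2 = 10*(-3.2) + 27.2*0.0 + 32.2*0.0 = -32.0 + 0.0 + 0.0 = -32.0


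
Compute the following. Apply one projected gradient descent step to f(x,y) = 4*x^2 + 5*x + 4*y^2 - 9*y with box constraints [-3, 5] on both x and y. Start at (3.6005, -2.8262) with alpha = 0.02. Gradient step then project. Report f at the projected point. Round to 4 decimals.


Step 1: Compute gradient at (3.6005, -2.8262).
grad_x = 2*4*3.6005 + 5 = 33.804
grad_y = 2*4*-2.8262 - 9 = -31.6096
Step 2: Gradient step.
x_raw = 3.6005 - 0.02*33.804 = 2.9244
y_raw = -2.8262 - 0.02*-31.6096 = -2.194
Step 3: Project onto [-3, 5].
x_proj = clip(2.9244) = 2.9244
y_proj = clip(-2.194) = -2.194
Step 4: Evaluate f.
f(2.9244, -2.194) = 87.8318


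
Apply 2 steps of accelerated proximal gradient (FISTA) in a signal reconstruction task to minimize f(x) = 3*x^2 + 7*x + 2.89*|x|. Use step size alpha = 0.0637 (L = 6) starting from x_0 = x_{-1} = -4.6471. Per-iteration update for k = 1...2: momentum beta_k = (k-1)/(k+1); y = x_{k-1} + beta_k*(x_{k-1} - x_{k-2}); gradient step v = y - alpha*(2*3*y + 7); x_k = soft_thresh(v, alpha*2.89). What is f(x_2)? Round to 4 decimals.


FISTA on f(x) = 3*x^2 + 7*x + 2.89*|x|
L = 6, alpha = 0.0637
Iteration 1: beta = 0.0, y = -4.6471 + 0.0*(-4.6471 + 4.6471) = -4.6471
  grad(y) = -20.8826, v = y - alpha*grad = -3.3169
  prox(v) = soft_thresh(-3.3169, 0.1841) = -3.1328
Iteration 2: beta = 0.3333, y = -3.1328 + 0.3333*(-3.1328 + 4.6471) = -2.628
  grad(y) = -8.7681, v = y - alpha*grad = -2.0695
  prox(v) = soft_thresh(-2.0695, 0.1841) = -1.8854
f(x_2) = 3*(-1.8854)^2 + 7*(-1.8854) + 2.89*|-1.8854| = 2.9152


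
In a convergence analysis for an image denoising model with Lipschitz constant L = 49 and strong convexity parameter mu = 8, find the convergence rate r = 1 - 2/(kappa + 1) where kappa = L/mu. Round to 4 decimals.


Step 1: Compute the condition number.
kappa = L/mu = 49/8 = 6.125
Step 2: Compute the convergence rate.
r = 1 - 2/(kappa + 1) = 1 - 2*mu/(L + mu) = (L - mu)/(L + mu) = 41/57 = 0.7193


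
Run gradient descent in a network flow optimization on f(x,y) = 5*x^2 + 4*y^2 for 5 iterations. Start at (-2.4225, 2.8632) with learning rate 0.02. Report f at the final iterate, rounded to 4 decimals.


Gradient descent on f(x,y) = 5*x^2 + 4*y^2.
Starting point: (-2.4225, 2.8632), alpha = 0.02
Step 1: grad_x = 2*5*-2.4225 = -24.225, grad_y = 2*4*2.8632 = 22.9056
  x_1 = -2.4225 - 0.02*-24.225 = -1.938
  y_1 = 2.8632 - 0.02*22.9056 = 2.4051
Step 2: grad_x = 2*5*-1.938 = -19.38, grad_y = 2*4*2.4051 = 19.2407
  x_2 = -1.938 - 0.02*-19.38 = -1.5504
  y_2 = 2.4051 - 0.02*19.2407 = 2.0203
Step 3: grad_x = 2*5*-1.5504 = -15.504, grad_y = 2*4*2.0203 = 16.1622
  x_3 = -1.5504 - 0.02*-15.504 = -1.2403
  y_3 = 2.0203 - 0.02*16.1622 = 1.697
Step 4: grad_x = 2*5*-1.2403 = -12.4032, grad_y = 2*4*1.697 = 13.5762
  x_4 = -1.2403 - 0.02*-12.4032 = -0.9923
  y_4 = 1.697 - 0.02*13.5762 = 1.4255
Step 5: grad_x = 2*5*-0.9923 = -9.9226, grad_y = 2*4*1.4255 = 11.404
  x_5 = -0.9923 - 0.02*-9.9226 = -0.7938
  y_5 = 1.4255 - 0.02*11.404 = 1.1974
f(-0.7938, 1.1974) = 5*(-0.7938)^2 + 4*1.1974^2 = 8.8859


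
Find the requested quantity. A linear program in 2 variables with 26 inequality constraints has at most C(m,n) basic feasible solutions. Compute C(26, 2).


Each vertex corresponds to some choice of n active constraints out of m, so the number of vertices is at most C(m, n) = m! / (n!(m-n)!).
m = 26, n = 2
Numerator: 26 * 25
Denominator: 2! = 2
C(26, 2) = 325


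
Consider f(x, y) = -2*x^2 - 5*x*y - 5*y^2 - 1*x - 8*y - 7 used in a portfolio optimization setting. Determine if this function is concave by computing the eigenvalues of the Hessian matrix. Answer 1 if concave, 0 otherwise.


The Hessian of f(x,y) = -2*x^2 - 5*x*y - 5*y^2 - 1*x - 8*y - 7 is:
H = [[-4, -5], [-5, -10]]
Trace = -4 - 10 = -14
Determinant = -4*-10 - (-5)^2 = 15
Discriminant = (-14)^2 - 4*15 = 136.0
Eigenvalues: lambda_1 = -12.831, lambda_2 = -1.169
The function is concave.

1


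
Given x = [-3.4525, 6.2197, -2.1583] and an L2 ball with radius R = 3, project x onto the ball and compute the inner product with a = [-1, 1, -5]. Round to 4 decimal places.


Step 1: Compute ||x|| (intermediates to 6 decimals).
||x|| = sqrt((-3.4525)^2 + 6.2197^2 + (-2.1583)^2) = 7.433887
Step 2: Project.
Since ||x|| > R, scale = R/||x|| = 3/7.433887 = 0.403557, proj(x) = scale * x
proj(x) = [-1.393281, 2.510003, -0.870997]
Step 3: Dot product.
a^T * proj(x) = -1*(-1.393281) + 1*2.510003 - 5*(-0.870997) = 8.2583


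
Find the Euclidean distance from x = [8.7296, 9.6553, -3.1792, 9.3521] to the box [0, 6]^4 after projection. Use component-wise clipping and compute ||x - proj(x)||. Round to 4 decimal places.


Project each component onto [0, 6].
clip(8.7296) = 6.0, clip(9.6553) = 6.0, clip(-3.1792) = 0.0, clip(9.3521) = 6.0
Projection = [6.0, 6.0, 0.0, 6.0]
Squared diffs: [7.4507, 13.3612, 10.1073, 11.2366]
Distance = sqrt(42.1558) = 6.4928


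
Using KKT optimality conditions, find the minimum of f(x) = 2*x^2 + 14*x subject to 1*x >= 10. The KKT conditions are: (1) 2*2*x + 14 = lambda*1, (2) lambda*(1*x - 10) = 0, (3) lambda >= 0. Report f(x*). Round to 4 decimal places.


Step 1: Try lambda = 0 (constraint inactive).
x_unc = -14/(2*2) = -3.5
Check: 1*-3.5 = -3.5 < 10 -- violated!
Step 2: Constraint must be active: 1*x = 10
x* = 10/1 = 10.0
lambda = (2*2*10.0 + 14)/1 = 54.0
Step 3: Compute optimal value.
f(x*) = 2*10.0^2 + 14*10.0 = 340.0


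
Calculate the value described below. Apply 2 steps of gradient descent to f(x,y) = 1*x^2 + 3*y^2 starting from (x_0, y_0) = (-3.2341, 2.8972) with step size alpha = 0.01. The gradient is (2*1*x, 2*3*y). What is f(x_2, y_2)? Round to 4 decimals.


Gradient descent on f(x,y) = 1*x^2 + 3*y^2.
Starting point: (-3.2341, 2.8972), alpha = 0.01
Step 1: grad_x = 2*1*-3.2341 = -6.4682, grad_y = 2*3*2.8972 = 17.3832
  x_1 = -3.2341 - 0.01*-6.4682 = -3.1694
  y_1 = 2.8972 - 0.01*17.3832 = 2.7234
Step 2: grad_x = 2*1*-3.1694 = -6.3388, grad_y = 2*3*2.7234 = 16.3402
  x_2 = -3.1694 - 0.01*-6.3388 = -3.106
  y_2 = 2.7234 - 0.01*16.3402 = 2.56
f(-3.106, 2.56) = 1*(-3.106)^2 + 3*2.56^2 = 29.3077


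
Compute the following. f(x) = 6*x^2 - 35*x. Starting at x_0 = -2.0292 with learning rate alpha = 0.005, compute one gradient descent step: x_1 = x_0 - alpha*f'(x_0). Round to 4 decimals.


We compute the gradient at x_0 and apply the update.
f'(x) = 12*x - 35
f'(-2.0292) = 12*-2.0292 - 35 = -59.3504
x_1 = -2.0292 - 0.005*-59.3504 = -1.7324


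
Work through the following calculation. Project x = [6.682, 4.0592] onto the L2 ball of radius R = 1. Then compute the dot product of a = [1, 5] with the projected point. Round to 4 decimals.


Step 1: Compute ||x|| (intermediates to 6 decimals).
||x|| = sqrt(6.682^2 + 4.0592^2) = 7.818326
Step 2: Project.
Since ||x|| > R, scale = R/||x|| = 1/7.818326 = 0.127905, proj(x) = scale * x
proj(x) = [0.854661, 0.519192]
Step 3: Dot product.
a^T * proj(x) = 1*0.854661 + 5*0.519192 = 3.4506


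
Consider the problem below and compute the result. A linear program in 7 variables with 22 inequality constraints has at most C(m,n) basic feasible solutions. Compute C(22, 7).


Each vertex corresponds to some choice of n active constraints out of m, so the number of vertices is at most C(m, n) = m! / (n!(m-n)!).
m = 22, n = 7
Numerator: 22 * 21 * 20 * 19 * 18 * 17 * 16
Denominator: 7! = 5040
C(22, 7) = 170544


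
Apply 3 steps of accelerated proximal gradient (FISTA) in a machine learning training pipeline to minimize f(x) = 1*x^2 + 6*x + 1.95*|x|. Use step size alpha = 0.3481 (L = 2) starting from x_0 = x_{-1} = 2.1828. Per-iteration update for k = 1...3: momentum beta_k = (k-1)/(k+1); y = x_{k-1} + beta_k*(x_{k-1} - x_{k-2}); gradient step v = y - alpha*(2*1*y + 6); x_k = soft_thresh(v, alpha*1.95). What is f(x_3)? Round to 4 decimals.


FISTA on f(x) = 1*x^2 + 6*x + 1.95*|x|
L = 2, alpha = 0.3481
Iteration 1: beta = 0.0, y = 2.1828 + 0.0*(2.1828 - 2.1828) = 2.1828
  grad(y) = 10.3656, v = y - alpha*grad = -1.4255
  prox(v) = soft_thresh(-1.4255, 0.6788) = -0.7467
Iteration 2: beta = 0.3333, y = -0.7467 + 0.3333*(-0.7467 - 2.1828) = -1.7232
  grad(y) = 2.5537, v = y - alpha*grad = -2.6121
  prox(v) = soft_thresh(-2.6121, 0.6788) = -1.9333
Iteration 3: beta = 0.5, y = -1.9333 + 0.5*(-1.9333 + 0.7467) = -2.5266
  grad(y) = 0.9468, v = y - alpha*grad = -2.8562
  prox(v) = soft_thresh(-2.8562, 0.6788) = -2.1774
f(x_3) = 1*(-2.1774)^2 + 6*(-2.1774) + 1.95*|-2.1774| = -4.0774


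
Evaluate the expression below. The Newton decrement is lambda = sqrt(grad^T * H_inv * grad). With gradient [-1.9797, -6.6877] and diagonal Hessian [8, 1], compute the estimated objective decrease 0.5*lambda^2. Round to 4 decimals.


Step 1: H is diagonal, so H^(-1) * g = [-0.2475, -6.6877].
Step 2: g^T H^(-1) g = sum_i g_i^2 / H_ii
  = (-1.9797)^2/8 + (-6.6877)^2/1
  = 0.4899 + 44.7253 = 45.2152
Step 3: Objective decrease = 0.5 * g^T H^(-1) g = 22.6076


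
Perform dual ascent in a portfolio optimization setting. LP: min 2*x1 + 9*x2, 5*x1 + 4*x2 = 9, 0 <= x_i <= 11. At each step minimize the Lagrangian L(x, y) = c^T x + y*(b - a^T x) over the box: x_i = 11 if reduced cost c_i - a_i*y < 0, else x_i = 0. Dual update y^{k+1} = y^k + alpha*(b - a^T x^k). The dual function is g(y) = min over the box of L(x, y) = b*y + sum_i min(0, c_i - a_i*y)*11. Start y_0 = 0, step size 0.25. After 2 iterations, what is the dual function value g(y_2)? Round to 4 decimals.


Dual ascent for LP: min 2*x1 + 9*x2, 5*x1 + 4*x2 = 9, 0 <= x_i <= 11
Step 1: y^k = 0.0, reduced costs: (2.0, 9.0)
  x^k = (0.0, 0.0), subgradient = b - a^T x = 9.0
  y^{k+1} = 0.0 + 0.25*9.0 = 2.25
Step 2: y^k = 2.25, reduced costs: (-9.25, 0.0)
  x^k = (11.0, 0.0), subgradient = b - a^T x = -46.0
  y^{k+1} = 2.25 + 0.25*-46.0 = -9.25
Dual objective at y_2 = -9.25: reduced costs (48.25, 46.0), box minimizer x = (0.0, 0.0)
g(y_2) = b*y + (c1 - a1*y)*x1 + (c2 - a2*y)*x2 = 9*(-9.25) + 48.25*0.0 + 46.0*0.0 = -83.25 + 0.0 + 0.0 = -83.25


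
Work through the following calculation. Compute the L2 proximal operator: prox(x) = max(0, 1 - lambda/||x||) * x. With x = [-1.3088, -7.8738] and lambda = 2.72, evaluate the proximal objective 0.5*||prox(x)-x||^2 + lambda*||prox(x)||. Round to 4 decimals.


Step 1: Compute ||x||.
||x|| = 7.9818
Step 2: Compute scaling factor.
scale = max(0, 1 - 2.72/7.9818) = 0.6592
Step 3: prox(x) = [-0.8628, -5.1906]
||prox(x)|| = 5.2618
Step 4: Proximal objective.
0.5*||prox-x||^2 = 3.6992
lambda*||prox|| = 14.3121
Total = 18.0114


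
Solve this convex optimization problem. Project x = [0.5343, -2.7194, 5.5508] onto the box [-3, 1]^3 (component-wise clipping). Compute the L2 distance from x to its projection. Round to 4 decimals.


Project each component onto [-3, 1].
clip(0.5343) = 0.5343, clip(-2.7194) = -2.7194, clip(5.5508) = 1.0
Projection = [0.5343, -2.7194, 1.0]
Squared diffs: [0.0, 0.0, 20.7098]
Distance = sqrt(20.7098) = 4.5508


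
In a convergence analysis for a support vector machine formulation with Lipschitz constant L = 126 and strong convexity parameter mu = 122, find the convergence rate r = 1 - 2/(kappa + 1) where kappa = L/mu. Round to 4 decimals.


Step 1: Compute the condition number.
kappa = L/mu = 126/122 = 1.0328
Step 2: Compute the convergence rate.
r = 1 - 2/(kappa + 1) = 1 - 2*mu/(L + mu) = (L - mu)/(L + mu) = 4/248 = 0.0161


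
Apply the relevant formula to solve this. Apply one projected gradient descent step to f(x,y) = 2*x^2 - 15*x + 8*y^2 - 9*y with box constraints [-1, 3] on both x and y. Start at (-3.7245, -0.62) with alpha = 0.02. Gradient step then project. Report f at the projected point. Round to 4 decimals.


Step 1: Compute gradient at (-3.7245, -0.62).
grad_x = 2*2*-3.7245 - 15 = -29.898
grad_y = 2*8*-0.62 - 9 = -18.92
Step 2: Gradient step.
x_raw = -3.7245 - 0.02*-29.898 = -3.1265
y_raw = -0.62 - 0.02*-18.92 = -0.2416
Step 3: Project onto [-1, 3].
x_proj = clip(-3.1265) = -1.0
y_proj = clip(-0.2416) = -0.2416
Step 4: Evaluate f.
f(-1.0, -0.2416) = 19.6414
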